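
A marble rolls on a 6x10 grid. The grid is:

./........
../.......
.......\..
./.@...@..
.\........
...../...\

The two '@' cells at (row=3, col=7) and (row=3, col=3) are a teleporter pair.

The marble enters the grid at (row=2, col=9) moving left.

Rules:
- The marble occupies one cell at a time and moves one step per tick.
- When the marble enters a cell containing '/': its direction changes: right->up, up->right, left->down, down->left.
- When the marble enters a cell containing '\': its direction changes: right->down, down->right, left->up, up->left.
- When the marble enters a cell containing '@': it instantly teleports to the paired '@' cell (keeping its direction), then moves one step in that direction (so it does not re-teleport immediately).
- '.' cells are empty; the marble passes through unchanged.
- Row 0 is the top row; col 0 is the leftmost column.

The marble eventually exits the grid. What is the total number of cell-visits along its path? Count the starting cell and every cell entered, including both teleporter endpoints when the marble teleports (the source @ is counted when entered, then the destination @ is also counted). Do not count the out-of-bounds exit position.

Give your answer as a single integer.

Step 1: enter (2,9), '.' pass, move left to (2,8)
Step 2: enter (2,8), '.' pass, move left to (2,7)
Step 3: enter (2,7), '\' deflects left->up, move up to (1,7)
Step 4: enter (1,7), '.' pass, move up to (0,7)
Step 5: enter (0,7), '.' pass, move up to (-1,7)
Step 6: at (-1,7) — EXIT via top edge, pos 7
Path length (cell visits): 5

Answer: 5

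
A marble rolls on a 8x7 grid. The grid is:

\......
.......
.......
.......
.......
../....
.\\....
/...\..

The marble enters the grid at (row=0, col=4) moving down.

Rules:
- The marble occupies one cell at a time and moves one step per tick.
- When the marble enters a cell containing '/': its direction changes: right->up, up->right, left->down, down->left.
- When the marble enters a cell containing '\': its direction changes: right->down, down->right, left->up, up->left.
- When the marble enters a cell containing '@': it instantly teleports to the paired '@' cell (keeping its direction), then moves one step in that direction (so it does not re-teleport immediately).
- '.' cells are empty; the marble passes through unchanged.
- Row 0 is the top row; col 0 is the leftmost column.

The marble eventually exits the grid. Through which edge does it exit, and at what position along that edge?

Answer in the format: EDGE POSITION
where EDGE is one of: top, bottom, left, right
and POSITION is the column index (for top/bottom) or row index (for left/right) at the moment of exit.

Answer: right 7

Derivation:
Step 1: enter (0,4), '.' pass, move down to (1,4)
Step 2: enter (1,4), '.' pass, move down to (2,4)
Step 3: enter (2,4), '.' pass, move down to (3,4)
Step 4: enter (3,4), '.' pass, move down to (4,4)
Step 5: enter (4,4), '.' pass, move down to (5,4)
Step 6: enter (5,4), '.' pass, move down to (6,4)
Step 7: enter (6,4), '.' pass, move down to (7,4)
Step 8: enter (7,4), '\' deflects down->right, move right to (7,5)
Step 9: enter (7,5), '.' pass, move right to (7,6)
Step 10: enter (7,6), '.' pass, move right to (7,7)
Step 11: at (7,7) — EXIT via right edge, pos 7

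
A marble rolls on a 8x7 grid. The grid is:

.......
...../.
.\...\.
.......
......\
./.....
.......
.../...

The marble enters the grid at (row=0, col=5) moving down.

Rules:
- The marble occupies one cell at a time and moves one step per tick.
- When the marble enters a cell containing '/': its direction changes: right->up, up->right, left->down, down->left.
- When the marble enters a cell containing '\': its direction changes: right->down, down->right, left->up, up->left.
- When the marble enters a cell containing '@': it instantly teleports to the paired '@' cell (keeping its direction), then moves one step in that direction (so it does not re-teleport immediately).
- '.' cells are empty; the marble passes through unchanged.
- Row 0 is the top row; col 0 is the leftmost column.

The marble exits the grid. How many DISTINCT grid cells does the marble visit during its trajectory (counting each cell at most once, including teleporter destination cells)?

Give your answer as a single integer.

Answer: 7

Derivation:
Step 1: enter (0,5), '.' pass, move down to (1,5)
Step 2: enter (1,5), '/' deflects down->left, move left to (1,4)
Step 3: enter (1,4), '.' pass, move left to (1,3)
Step 4: enter (1,3), '.' pass, move left to (1,2)
Step 5: enter (1,2), '.' pass, move left to (1,1)
Step 6: enter (1,1), '.' pass, move left to (1,0)
Step 7: enter (1,0), '.' pass, move left to (1,-1)
Step 8: at (1,-1) — EXIT via left edge, pos 1
Distinct cells visited: 7 (path length 7)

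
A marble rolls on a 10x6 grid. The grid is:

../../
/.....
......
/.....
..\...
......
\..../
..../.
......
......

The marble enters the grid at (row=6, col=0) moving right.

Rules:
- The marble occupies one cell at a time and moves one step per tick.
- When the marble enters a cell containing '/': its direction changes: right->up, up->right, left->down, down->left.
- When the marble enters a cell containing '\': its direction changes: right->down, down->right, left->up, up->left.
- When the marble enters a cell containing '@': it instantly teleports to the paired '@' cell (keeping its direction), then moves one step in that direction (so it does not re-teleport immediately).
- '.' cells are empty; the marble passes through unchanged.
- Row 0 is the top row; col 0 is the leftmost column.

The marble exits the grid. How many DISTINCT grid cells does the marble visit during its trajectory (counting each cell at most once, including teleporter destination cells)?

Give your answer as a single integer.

Answer: 4

Derivation:
Step 1: enter (6,0), '\' deflects right->down, move down to (7,0)
Step 2: enter (7,0), '.' pass, move down to (8,0)
Step 3: enter (8,0), '.' pass, move down to (9,0)
Step 4: enter (9,0), '.' pass, move down to (10,0)
Step 5: at (10,0) — EXIT via bottom edge, pos 0
Distinct cells visited: 4 (path length 4)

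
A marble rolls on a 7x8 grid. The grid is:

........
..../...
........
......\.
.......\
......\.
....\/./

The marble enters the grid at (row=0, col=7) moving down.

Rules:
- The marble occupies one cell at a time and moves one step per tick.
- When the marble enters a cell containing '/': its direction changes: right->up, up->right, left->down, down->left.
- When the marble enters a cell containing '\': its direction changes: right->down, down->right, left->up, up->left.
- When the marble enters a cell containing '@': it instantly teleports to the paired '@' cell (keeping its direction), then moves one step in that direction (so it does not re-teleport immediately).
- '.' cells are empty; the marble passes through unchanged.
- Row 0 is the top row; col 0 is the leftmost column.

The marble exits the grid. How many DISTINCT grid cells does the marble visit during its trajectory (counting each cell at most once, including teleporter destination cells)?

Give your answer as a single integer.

Step 1: enter (0,7), '.' pass, move down to (1,7)
Step 2: enter (1,7), '.' pass, move down to (2,7)
Step 3: enter (2,7), '.' pass, move down to (3,7)
Step 4: enter (3,7), '.' pass, move down to (4,7)
Step 5: enter (4,7), '\' deflects down->right, move right to (4,8)
Step 6: at (4,8) — EXIT via right edge, pos 4
Distinct cells visited: 5 (path length 5)

Answer: 5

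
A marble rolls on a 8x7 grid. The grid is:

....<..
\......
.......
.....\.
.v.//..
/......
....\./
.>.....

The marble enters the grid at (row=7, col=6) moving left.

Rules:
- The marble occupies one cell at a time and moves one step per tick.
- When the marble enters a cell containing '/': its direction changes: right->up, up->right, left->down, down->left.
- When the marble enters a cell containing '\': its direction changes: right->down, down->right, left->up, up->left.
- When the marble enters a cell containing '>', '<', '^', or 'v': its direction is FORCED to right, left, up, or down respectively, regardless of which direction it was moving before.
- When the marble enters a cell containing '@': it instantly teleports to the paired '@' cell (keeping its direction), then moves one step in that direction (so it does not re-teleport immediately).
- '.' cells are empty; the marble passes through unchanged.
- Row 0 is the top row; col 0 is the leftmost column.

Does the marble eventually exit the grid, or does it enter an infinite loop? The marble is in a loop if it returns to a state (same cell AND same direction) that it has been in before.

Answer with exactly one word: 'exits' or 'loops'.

Answer: exits

Derivation:
Step 1: enter (7,6), '.' pass, move left to (7,5)
Step 2: enter (7,5), '.' pass, move left to (7,4)
Step 3: enter (7,4), '.' pass, move left to (7,3)
Step 4: enter (7,3), '.' pass, move left to (7,2)
Step 5: enter (7,2), '.' pass, move left to (7,1)
Step 6: enter (7,1), '>' forces left->right, move right to (7,2)
Step 7: enter (7,2), '.' pass, move right to (7,3)
Step 8: enter (7,3), '.' pass, move right to (7,4)
Step 9: enter (7,4), '.' pass, move right to (7,5)
Step 10: enter (7,5), '.' pass, move right to (7,6)
Step 11: enter (7,6), '.' pass, move right to (7,7)
Step 12: at (7,7) — EXIT via right edge, pos 7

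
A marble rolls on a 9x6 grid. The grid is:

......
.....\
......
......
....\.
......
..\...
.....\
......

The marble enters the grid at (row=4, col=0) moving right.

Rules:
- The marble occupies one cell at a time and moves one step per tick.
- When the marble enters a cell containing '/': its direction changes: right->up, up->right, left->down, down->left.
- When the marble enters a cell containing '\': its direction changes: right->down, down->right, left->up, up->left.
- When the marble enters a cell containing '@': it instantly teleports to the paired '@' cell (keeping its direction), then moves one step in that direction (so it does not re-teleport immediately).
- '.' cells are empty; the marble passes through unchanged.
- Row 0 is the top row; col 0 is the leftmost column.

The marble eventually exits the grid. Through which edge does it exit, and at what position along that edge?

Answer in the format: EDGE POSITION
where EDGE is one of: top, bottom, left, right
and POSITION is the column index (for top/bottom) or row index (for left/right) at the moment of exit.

Step 1: enter (4,0), '.' pass, move right to (4,1)
Step 2: enter (4,1), '.' pass, move right to (4,2)
Step 3: enter (4,2), '.' pass, move right to (4,3)
Step 4: enter (4,3), '.' pass, move right to (4,4)
Step 5: enter (4,4), '\' deflects right->down, move down to (5,4)
Step 6: enter (5,4), '.' pass, move down to (6,4)
Step 7: enter (6,4), '.' pass, move down to (7,4)
Step 8: enter (7,4), '.' pass, move down to (8,4)
Step 9: enter (8,4), '.' pass, move down to (9,4)
Step 10: at (9,4) — EXIT via bottom edge, pos 4

Answer: bottom 4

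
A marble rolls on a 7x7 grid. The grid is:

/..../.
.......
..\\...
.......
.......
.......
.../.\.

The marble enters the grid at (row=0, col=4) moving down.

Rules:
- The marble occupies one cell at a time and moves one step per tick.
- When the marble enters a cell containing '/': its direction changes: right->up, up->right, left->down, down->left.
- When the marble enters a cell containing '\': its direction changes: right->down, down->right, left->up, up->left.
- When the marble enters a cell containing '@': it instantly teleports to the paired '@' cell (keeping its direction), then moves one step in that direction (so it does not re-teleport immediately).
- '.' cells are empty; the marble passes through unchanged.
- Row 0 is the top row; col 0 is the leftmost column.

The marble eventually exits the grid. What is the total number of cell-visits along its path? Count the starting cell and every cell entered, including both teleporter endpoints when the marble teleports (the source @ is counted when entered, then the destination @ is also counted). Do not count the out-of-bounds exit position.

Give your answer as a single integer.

Step 1: enter (0,4), '.' pass, move down to (1,4)
Step 2: enter (1,4), '.' pass, move down to (2,4)
Step 3: enter (2,4), '.' pass, move down to (3,4)
Step 4: enter (3,4), '.' pass, move down to (4,4)
Step 5: enter (4,4), '.' pass, move down to (5,4)
Step 6: enter (5,4), '.' pass, move down to (6,4)
Step 7: enter (6,4), '.' pass, move down to (7,4)
Step 8: at (7,4) — EXIT via bottom edge, pos 4
Path length (cell visits): 7

Answer: 7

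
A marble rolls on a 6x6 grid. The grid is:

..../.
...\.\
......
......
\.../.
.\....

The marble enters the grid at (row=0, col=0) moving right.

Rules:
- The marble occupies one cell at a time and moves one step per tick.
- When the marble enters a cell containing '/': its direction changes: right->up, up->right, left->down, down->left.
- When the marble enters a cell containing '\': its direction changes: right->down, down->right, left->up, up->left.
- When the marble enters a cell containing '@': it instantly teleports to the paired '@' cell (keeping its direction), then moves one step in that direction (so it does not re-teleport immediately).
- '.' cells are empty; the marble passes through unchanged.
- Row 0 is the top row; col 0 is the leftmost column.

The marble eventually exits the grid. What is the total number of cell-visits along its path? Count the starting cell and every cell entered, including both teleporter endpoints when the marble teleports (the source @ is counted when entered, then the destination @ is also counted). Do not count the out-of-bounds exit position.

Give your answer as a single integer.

Answer: 5

Derivation:
Step 1: enter (0,0), '.' pass, move right to (0,1)
Step 2: enter (0,1), '.' pass, move right to (0,2)
Step 3: enter (0,2), '.' pass, move right to (0,3)
Step 4: enter (0,3), '.' pass, move right to (0,4)
Step 5: enter (0,4), '/' deflects right->up, move up to (-1,4)
Step 6: at (-1,4) — EXIT via top edge, pos 4
Path length (cell visits): 5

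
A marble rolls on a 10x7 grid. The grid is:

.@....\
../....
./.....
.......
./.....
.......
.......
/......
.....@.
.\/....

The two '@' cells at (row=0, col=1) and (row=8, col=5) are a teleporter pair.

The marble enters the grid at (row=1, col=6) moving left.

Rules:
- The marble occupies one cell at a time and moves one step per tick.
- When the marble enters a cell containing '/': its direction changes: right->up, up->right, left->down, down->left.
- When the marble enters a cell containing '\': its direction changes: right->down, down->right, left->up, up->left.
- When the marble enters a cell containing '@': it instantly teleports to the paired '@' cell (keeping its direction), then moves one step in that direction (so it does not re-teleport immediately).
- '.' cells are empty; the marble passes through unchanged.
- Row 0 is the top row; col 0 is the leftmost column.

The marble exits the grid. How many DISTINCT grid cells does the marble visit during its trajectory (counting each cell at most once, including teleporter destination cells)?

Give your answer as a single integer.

Step 1: enter (1,6), '.' pass, move left to (1,5)
Step 2: enter (1,5), '.' pass, move left to (1,4)
Step 3: enter (1,4), '.' pass, move left to (1,3)
Step 4: enter (1,3), '.' pass, move left to (1,2)
Step 5: enter (1,2), '/' deflects left->down, move down to (2,2)
Step 6: enter (2,2), '.' pass, move down to (3,2)
Step 7: enter (3,2), '.' pass, move down to (4,2)
Step 8: enter (4,2), '.' pass, move down to (5,2)
Step 9: enter (5,2), '.' pass, move down to (6,2)
Step 10: enter (6,2), '.' pass, move down to (7,2)
Step 11: enter (7,2), '.' pass, move down to (8,2)
Step 12: enter (8,2), '.' pass, move down to (9,2)
Step 13: enter (9,2), '/' deflects down->left, move left to (9,1)
Step 14: enter (9,1), '\' deflects left->up, move up to (8,1)
Step 15: enter (8,1), '.' pass, move up to (7,1)
Step 16: enter (7,1), '.' pass, move up to (6,1)
Step 17: enter (6,1), '.' pass, move up to (5,1)
Step 18: enter (5,1), '.' pass, move up to (4,1)
Step 19: enter (4,1), '/' deflects up->right, move right to (4,2)
Step 20: enter (4,2), '.' pass, move right to (4,3)
Step 21: enter (4,3), '.' pass, move right to (4,4)
Step 22: enter (4,4), '.' pass, move right to (4,5)
Step 23: enter (4,5), '.' pass, move right to (4,6)
Step 24: enter (4,6), '.' pass, move right to (4,7)
Step 25: at (4,7) — EXIT via right edge, pos 4
Distinct cells visited: 23 (path length 24)

Answer: 23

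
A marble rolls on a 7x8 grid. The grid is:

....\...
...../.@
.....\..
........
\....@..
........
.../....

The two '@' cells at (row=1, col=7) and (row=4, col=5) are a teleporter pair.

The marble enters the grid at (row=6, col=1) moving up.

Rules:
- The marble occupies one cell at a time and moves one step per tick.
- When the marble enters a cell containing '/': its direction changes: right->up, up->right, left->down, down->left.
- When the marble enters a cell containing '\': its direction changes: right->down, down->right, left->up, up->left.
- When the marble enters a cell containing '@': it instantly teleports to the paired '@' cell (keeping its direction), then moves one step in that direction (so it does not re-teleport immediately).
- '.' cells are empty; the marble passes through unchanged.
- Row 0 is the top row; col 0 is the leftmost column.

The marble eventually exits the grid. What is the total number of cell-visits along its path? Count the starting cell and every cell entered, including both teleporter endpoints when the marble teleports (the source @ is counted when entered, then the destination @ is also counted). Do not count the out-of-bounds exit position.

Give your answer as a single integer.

Step 1: enter (6,1), '.' pass, move up to (5,1)
Step 2: enter (5,1), '.' pass, move up to (4,1)
Step 3: enter (4,1), '.' pass, move up to (3,1)
Step 4: enter (3,1), '.' pass, move up to (2,1)
Step 5: enter (2,1), '.' pass, move up to (1,1)
Step 6: enter (1,1), '.' pass, move up to (0,1)
Step 7: enter (0,1), '.' pass, move up to (-1,1)
Step 8: at (-1,1) — EXIT via top edge, pos 1
Path length (cell visits): 7

Answer: 7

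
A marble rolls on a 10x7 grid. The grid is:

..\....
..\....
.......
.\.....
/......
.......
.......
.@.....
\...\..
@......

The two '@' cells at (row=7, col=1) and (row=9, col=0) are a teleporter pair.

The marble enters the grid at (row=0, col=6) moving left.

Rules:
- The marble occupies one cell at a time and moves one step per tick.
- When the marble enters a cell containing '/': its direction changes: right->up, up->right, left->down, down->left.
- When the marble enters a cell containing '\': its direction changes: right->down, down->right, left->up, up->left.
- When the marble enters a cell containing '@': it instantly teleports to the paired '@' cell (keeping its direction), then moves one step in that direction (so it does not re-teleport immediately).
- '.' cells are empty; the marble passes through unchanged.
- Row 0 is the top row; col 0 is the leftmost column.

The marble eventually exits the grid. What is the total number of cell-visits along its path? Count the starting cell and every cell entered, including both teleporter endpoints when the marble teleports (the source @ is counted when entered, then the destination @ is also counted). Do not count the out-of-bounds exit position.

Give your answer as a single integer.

Step 1: enter (0,6), '.' pass, move left to (0,5)
Step 2: enter (0,5), '.' pass, move left to (0,4)
Step 3: enter (0,4), '.' pass, move left to (0,3)
Step 4: enter (0,3), '.' pass, move left to (0,2)
Step 5: enter (0,2), '\' deflects left->up, move up to (-1,2)
Step 6: at (-1,2) — EXIT via top edge, pos 2
Path length (cell visits): 5

Answer: 5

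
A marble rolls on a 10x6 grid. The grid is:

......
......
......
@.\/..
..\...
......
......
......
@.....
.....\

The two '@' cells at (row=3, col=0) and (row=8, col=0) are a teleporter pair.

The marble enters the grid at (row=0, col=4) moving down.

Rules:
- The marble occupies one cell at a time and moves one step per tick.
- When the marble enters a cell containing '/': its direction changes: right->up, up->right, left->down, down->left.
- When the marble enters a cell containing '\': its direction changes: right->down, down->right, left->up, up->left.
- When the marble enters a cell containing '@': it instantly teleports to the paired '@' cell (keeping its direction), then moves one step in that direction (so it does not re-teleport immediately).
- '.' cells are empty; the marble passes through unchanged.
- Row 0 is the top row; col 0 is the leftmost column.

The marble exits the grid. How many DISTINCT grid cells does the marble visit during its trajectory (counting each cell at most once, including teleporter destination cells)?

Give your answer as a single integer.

Step 1: enter (0,4), '.' pass, move down to (1,4)
Step 2: enter (1,4), '.' pass, move down to (2,4)
Step 3: enter (2,4), '.' pass, move down to (3,4)
Step 4: enter (3,4), '.' pass, move down to (4,4)
Step 5: enter (4,4), '.' pass, move down to (5,4)
Step 6: enter (5,4), '.' pass, move down to (6,4)
Step 7: enter (6,4), '.' pass, move down to (7,4)
Step 8: enter (7,4), '.' pass, move down to (8,4)
Step 9: enter (8,4), '.' pass, move down to (9,4)
Step 10: enter (9,4), '.' pass, move down to (10,4)
Step 11: at (10,4) — EXIT via bottom edge, pos 4
Distinct cells visited: 10 (path length 10)

Answer: 10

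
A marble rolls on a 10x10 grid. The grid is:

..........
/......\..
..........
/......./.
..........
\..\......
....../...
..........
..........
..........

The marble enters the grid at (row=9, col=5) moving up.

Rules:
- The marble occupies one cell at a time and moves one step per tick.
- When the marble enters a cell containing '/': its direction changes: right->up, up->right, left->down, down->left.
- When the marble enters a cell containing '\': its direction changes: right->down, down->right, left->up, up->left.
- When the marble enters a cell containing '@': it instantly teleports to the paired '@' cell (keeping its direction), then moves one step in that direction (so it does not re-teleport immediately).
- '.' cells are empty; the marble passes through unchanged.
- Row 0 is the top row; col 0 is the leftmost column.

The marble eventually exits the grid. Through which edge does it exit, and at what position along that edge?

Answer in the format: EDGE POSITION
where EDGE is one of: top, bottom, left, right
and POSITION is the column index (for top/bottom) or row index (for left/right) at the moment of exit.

Answer: top 5

Derivation:
Step 1: enter (9,5), '.' pass, move up to (8,5)
Step 2: enter (8,5), '.' pass, move up to (7,5)
Step 3: enter (7,5), '.' pass, move up to (6,5)
Step 4: enter (6,5), '.' pass, move up to (5,5)
Step 5: enter (5,5), '.' pass, move up to (4,5)
Step 6: enter (4,5), '.' pass, move up to (3,5)
Step 7: enter (3,5), '.' pass, move up to (2,5)
Step 8: enter (2,5), '.' pass, move up to (1,5)
Step 9: enter (1,5), '.' pass, move up to (0,5)
Step 10: enter (0,5), '.' pass, move up to (-1,5)
Step 11: at (-1,5) — EXIT via top edge, pos 5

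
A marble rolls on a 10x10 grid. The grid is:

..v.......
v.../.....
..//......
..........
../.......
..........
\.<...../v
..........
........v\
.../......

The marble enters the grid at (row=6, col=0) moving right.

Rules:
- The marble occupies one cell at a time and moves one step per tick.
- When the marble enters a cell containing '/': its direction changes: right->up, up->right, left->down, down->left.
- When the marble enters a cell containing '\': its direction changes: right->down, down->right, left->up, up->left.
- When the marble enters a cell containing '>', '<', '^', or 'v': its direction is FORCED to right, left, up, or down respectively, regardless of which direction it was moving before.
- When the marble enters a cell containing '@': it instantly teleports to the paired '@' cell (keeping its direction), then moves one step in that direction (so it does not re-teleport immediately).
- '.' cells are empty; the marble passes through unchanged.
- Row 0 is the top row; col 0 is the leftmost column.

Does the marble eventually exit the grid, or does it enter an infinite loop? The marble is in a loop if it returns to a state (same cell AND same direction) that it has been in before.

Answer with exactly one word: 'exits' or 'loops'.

Answer: exits

Derivation:
Step 1: enter (6,0), '\' deflects right->down, move down to (7,0)
Step 2: enter (7,0), '.' pass, move down to (8,0)
Step 3: enter (8,0), '.' pass, move down to (9,0)
Step 4: enter (9,0), '.' pass, move down to (10,0)
Step 5: at (10,0) — EXIT via bottom edge, pos 0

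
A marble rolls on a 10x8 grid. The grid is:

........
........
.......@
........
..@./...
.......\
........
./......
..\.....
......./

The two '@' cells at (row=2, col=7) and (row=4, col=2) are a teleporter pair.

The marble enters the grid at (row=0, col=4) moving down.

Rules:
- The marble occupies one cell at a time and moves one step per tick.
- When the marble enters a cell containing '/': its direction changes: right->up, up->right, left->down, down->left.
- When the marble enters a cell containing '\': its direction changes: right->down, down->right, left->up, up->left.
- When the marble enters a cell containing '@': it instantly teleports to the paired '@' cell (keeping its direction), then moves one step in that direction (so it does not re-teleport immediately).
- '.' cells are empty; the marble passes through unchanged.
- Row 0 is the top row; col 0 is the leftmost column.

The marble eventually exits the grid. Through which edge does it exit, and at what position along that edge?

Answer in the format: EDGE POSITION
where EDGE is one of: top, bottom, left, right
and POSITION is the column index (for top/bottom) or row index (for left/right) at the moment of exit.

Answer: left 2

Derivation:
Step 1: enter (0,4), '.' pass, move down to (1,4)
Step 2: enter (1,4), '.' pass, move down to (2,4)
Step 3: enter (2,4), '.' pass, move down to (3,4)
Step 4: enter (3,4), '.' pass, move down to (4,4)
Step 5: enter (4,4), '/' deflects down->left, move left to (4,3)
Step 6: enter (4,3), '.' pass, move left to (4,2)
Step 7: enter (4,2), '@' teleport (4,2)->(2,7), also enter (2,7), move left to (2,6)
Step 8: enter (2,6), '.' pass, move left to (2,5)
Step 9: enter (2,5), '.' pass, move left to (2,4)
Step 10: enter (2,4), '.' pass, move left to (2,3)
Step 11: enter (2,3), '.' pass, move left to (2,2)
Step 12: enter (2,2), '.' pass, move left to (2,1)
Step 13: enter (2,1), '.' pass, move left to (2,0)
Step 14: enter (2,0), '.' pass, move left to (2,-1)
Step 15: at (2,-1) — EXIT via left edge, pos 2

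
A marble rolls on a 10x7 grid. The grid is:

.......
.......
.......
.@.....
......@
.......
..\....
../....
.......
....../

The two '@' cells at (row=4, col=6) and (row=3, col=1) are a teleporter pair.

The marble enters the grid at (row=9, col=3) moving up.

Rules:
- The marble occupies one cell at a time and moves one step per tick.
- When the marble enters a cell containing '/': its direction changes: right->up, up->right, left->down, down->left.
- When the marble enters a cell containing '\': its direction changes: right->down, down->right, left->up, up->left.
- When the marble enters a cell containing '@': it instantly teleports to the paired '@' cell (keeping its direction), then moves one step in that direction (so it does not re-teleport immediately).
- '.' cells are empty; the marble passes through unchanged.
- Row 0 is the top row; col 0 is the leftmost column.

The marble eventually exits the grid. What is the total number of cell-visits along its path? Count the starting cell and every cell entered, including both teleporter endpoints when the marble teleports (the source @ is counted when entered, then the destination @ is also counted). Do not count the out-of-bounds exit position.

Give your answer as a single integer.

Step 1: enter (9,3), '.' pass, move up to (8,3)
Step 2: enter (8,3), '.' pass, move up to (7,3)
Step 3: enter (7,3), '.' pass, move up to (6,3)
Step 4: enter (6,3), '.' pass, move up to (5,3)
Step 5: enter (5,3), '.' pass, move up to (4,3)
Step 6: enter (4,3), '.' pass, move up to (3,3)
Step 7: enter (3,3), '.' pass, move up to (2,3)
Step 8: enter (2,3), '.' pass, move up to (1,3)
Step 9: enter (1,3), '.' pass, move up to (0,3)
Step 10: enter (0,3), '.' pass, move up to (-1,3)
Step 11: at (-1,3) — EXIT via top edge, pos 3
Path length (cell visits): 10

Answer: 10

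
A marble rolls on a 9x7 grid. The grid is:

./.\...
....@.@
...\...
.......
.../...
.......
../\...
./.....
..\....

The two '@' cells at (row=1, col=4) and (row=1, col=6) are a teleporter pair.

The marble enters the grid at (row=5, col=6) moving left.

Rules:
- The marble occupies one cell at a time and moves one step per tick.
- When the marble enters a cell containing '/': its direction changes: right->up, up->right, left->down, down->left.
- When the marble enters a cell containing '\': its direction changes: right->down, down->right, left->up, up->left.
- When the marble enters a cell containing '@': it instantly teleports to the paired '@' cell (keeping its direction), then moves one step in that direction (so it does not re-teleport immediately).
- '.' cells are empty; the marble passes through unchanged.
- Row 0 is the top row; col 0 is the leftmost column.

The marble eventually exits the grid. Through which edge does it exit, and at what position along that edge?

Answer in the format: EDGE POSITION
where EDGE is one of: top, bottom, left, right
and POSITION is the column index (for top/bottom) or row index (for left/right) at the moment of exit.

Step 1: enter (5,6), '.' pass, move left to (5,5)
Step 2: enter (5,5), '.' pass, move left to (5,4)
Step 3: enter (5,4), '.' pass, move left to (5,3)
Step 4: enter (5,3), '.' pass, move left to (5,2)
Step 5: enter (5,2), '.' pass, move left to (5,1)
Step 6: enter (5,1), '.' pass, move left to (5,0)
Step 7: enter (5,0), '.' pass, move left to (5,-1)
Step 8: at (5,-1) — EXIT via left edge, pos 5

Answer: left 5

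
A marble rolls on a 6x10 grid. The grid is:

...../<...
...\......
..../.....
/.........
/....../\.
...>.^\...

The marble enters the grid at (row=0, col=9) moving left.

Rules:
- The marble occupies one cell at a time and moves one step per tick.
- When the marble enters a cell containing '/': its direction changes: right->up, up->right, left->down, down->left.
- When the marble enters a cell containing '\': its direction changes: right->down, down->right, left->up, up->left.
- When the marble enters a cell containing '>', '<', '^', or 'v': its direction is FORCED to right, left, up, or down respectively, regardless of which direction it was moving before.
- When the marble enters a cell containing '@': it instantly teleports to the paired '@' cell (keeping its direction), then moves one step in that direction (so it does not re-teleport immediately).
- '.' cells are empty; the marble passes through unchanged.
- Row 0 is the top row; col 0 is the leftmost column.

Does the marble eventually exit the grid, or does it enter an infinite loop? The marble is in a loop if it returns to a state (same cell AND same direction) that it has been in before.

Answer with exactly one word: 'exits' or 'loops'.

Step 1: enter (0,9), '.' pass, move left to (0,8)
Step 2: enter (0,8), '.' pass, move left to (0,7)
Step 3: enter (0,7), '.' pass, move left to (0,6)
Step 4: enter (0,6), '<' forces left->left, move left to (0,5)
Step 5: enter (0,5), '/' deflects left->down, move down to (1,5)
Step 6: enter (1,5), '.' pass, move down to (2,5)
Step 7: enter (2,5), '.' pass, move down to (3,5)
Step 8: enter (3,5), '.' pass, move down to (4,5)
Step 9: enter (4,5), '.' pass, move down to (5,5)
Step 10: enter (5,5), '^' forces down->up, move up to (4,5)
Step 11: enter (4,5), '.' pass, move up to (3,5)
Step 12: enter (3,5), '.' pass, move up to (2,5)
Step 13: enter (2,5), '.' pass, move up to (1,5)
Step 14: enter (1,5), '.' pass, move up to (0,5)
Step 15: enter (0,5), '/' deflects up->right, move right to (0,6)
Step 16: enter (0,6), '<' forces right->left, move left to (0,5)
Step 17: at (0,5) dir=left — LOOP DETECTED (seen before)

Answer: loops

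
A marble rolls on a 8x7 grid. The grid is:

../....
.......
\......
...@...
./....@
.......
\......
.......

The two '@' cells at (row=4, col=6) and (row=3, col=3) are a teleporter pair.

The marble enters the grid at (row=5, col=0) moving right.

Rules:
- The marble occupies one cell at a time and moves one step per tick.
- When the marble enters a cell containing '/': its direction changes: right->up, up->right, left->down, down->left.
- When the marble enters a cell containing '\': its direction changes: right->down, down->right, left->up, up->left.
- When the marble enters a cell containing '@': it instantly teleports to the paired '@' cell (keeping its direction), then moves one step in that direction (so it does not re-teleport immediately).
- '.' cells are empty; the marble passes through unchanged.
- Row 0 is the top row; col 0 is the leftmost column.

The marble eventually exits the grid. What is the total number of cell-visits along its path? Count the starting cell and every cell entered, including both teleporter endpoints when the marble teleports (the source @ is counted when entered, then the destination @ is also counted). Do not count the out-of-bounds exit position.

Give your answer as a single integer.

Answer: 7

Derivation:
Step 1: enter (5,0), '.' pass, move right to (5,1)
Step 2: enter (5,1), '.' pass, move right to (5,2)
Step 3: enter (5,2), '.' pass, move right to (5,3)
Step 4: enter (5,3), '.' pass, move right to (5,4)
Step 5: enter (5,4), '.' pass, move right to (5,5)
Step 6: enter (5,5), '.' pass, move right to (5,6)
Step 7: enter (5,6), '.' pass, move right to (5,7)
Step 8: at (5,7) — EXIT via right edge, pos 5
Path length (cell visits): 7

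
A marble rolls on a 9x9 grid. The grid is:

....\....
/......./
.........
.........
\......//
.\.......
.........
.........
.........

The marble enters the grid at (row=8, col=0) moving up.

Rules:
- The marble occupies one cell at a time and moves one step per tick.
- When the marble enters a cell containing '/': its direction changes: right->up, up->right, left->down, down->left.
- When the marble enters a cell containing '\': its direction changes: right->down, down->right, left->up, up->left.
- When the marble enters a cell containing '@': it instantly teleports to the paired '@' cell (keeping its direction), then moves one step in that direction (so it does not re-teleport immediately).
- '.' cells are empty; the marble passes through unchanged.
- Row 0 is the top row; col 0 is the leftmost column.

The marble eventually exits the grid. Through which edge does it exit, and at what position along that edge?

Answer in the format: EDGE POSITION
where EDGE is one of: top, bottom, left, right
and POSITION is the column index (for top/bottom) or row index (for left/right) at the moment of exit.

Answer: left 4

Derivation:
Step 1: enter (8,0), '.' pass, move up to (7,0)
Step 2: enter (7,0), '.' pass, move up to (6,0)
Step 3: enter (6,0), '.' pass, move up to (5,0)
Step 4: enter (5,0), '.' pass, move up to (4,0)
Step 5: enter (4,0), '\' deflects up->left, move left to (4,-1)
Step 6: at (4,-1) — EXIT via left edge, pos 4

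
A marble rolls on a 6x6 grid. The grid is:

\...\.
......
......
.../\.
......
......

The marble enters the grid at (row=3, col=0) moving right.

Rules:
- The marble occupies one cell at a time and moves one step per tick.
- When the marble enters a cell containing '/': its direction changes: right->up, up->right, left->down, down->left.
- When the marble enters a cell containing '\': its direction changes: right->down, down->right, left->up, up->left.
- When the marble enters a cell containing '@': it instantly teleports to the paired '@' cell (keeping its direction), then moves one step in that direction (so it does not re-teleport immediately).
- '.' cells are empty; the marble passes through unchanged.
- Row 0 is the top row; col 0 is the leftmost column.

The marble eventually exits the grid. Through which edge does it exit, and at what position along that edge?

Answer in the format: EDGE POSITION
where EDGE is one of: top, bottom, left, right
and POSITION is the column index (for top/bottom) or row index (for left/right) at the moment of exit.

Step 1: enter (3,0), '.' pass, move right to (3,1)
Step 2: enter (3,1), '.' pass, move right to (3,2)
Step 3: enter (3,2), '.' pass, move right to (3,3)
Step 4: enter (3,3), '/' deflects right->up, move up to (2,3)
Step 5: enter (2,3), '.' pass, move up to (1,3)
Step 6: enter (1,3), '.' pass, move up to (0,3)
Step 7: enter (0,3), '.' pass, move up to (-1,3)
Step 8: at (-1,3) — EXIT via top edge, pos 3

Answer: top 3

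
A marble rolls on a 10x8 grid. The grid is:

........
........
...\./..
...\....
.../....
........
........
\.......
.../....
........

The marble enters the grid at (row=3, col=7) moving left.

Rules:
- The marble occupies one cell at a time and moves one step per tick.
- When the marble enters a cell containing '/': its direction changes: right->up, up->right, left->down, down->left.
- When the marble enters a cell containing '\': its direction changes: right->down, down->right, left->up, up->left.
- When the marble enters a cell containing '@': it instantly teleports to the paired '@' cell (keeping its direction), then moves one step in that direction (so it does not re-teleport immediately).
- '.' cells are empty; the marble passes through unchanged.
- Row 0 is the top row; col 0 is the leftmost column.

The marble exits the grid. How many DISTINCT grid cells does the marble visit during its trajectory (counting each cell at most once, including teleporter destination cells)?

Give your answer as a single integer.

Step 1: enter (3,7), '.' pass, move left to (3,6)
Step 2: enter (3,6), '.' pass, move left to (3,5)
Step 3: enter (3,5), '.' pass, move left to (3,4)
Step 4: enter (3,4), '.' pass, move left to (3,3)
Step 5: enter (3,3), '\' deflects left->up, move up to (2,3)
Step 6: enter (2,3), '\' deflects up->left, move left to (2,2)
Step 7: enter (2,2), '.' pass, move left to (2,1)
Step 8: enter (2,1), '.' pass, move left to (2,0)
Step 9: enter (2,0), '.' pass, move left to (2,-1)
Step 10: at (2,-1) — EXIT via left edge, pos 2
Distinct cells visited: 9 (path length 9)

Answer: 9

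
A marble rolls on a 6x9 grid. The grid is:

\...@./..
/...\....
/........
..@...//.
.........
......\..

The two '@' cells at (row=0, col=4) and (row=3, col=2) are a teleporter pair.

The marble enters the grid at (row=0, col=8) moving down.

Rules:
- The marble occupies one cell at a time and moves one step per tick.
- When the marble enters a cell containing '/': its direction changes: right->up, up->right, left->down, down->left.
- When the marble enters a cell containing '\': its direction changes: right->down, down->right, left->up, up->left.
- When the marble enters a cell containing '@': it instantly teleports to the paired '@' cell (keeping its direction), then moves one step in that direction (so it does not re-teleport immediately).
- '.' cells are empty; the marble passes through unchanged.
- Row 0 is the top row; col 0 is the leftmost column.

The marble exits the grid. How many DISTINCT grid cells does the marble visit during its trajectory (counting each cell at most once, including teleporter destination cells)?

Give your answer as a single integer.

Answer: 6

Derivation:
Step 1: enter (0,8), '.' pass, move down to (1,8)
Step 2: enter (1,8), '.' pass, move down to (2,8)
Step 3: enter (2,8), '.' pass, move down to (3,8)
Step 4: enter (3,8), '.' pass, move down to (4,8)
Step 5: enter (4,8), '.' pass, move down to (5,8)
Step 6: enter (5,8), '.' pass, move down to (6,8)
Step 7: at (6,8) — EXIT via bottom edge, pos 8
Distinct cells visited: 6 (path length 6)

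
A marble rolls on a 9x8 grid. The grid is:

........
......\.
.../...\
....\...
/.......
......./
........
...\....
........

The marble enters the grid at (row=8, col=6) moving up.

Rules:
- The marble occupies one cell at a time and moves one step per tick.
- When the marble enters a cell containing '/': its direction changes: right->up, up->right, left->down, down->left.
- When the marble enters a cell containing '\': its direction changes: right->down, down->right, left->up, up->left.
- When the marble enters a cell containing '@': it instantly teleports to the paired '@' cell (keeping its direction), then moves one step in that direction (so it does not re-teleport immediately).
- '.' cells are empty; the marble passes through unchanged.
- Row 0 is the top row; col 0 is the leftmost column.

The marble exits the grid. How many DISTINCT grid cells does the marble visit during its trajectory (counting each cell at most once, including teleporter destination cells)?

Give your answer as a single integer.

Answer: 14

Derivation:
Step 1: enter (8,6), '.' pass, move up to (7,6)
Step 2: enter (7,6), '.' pass, move up to (6,6)
Step 3: enter (6,6), '.' pass, move up to (5,6)
Step 4: enter (5,6), '.' pass, move up to (4,6)
Step 5: enter (4,6), '.' pass, move up to (3,6)
Step 6: enter (3,6), '.' pass, move up to (2,6)
Step 7: enter (2,6), '.' pass, move up to (1,6)
Step 8: enter (1,6), '\' deflects up->left, move left to (1,5)
Step 9: enter (1,5), '.' pass, move left to (1,4)
Step 10: enter (1,4), '.' pass, move left to (1,3)
Step 11: enter (1,3), '.' pass, move left to (1,2)
Step 12: enter (1,2), '.' pass, move left to (1,1)
Step 13: enter (1,1), '.' pass, move left to (1,0)
Step 14: enter (1,0), '.' pass, move left to (1,-1)
Step 15: at (1,-1) — EXIT via left edge, pos 1
Distinct cells visited: 14 (path length 14)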